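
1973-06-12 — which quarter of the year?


Month: June (month 6)
Q1: Jan-Mar, Q2: Apr-Jun, Q3: Jul-Sep, Q4: Oct-Dec

Q2


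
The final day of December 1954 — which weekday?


December 1954 has 31 days
Anchor: Jan 1, 1954. With p = 1954 - 1 = 1953: (p + p//4 - p//100 + p//400) mod 7 = (1953 + 488 - 19 + 4) mod 7 = 2426 mod 7 = 4 -> Friday (Mon=0 ... Sun=6)
Days before December (Jan-Nov): 334; December 1 index = (4 + 334) mod 7 = 2 -> Wednesday
Last day offset: 31 - 1 = 30 days
Weekday index = (2 + 30) mod 7 = 4

Friday, December 31


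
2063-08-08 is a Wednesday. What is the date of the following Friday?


Current: Wednesday
Target: Friday
Days ahead: 2

Next Friday: 2063-08-10


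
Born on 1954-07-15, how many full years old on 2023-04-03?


Birth: 1954-07-15
Reference: 2023-04-03
Year difference: 2023 - 1954 = 69
Birthday not yet reached in 2023, subtract 1

68 years old


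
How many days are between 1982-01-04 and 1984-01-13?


From 1982-01-04 to 1984-01-13
1982-01-04: day of year = 4
1984-01-13: day of year = 13
Rest of 1982: 365 - 4 = 361
Full years 1983 (365): 365
Total = 361 + 365 + 13 = 739

739 days


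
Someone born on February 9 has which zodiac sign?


Date: February 9
Conventional tropical zodiac dates: Aquarius from January 20 onward; Pisces starts February 19
February 9 falls within the Aquarius range

Aquarius


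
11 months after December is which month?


December is month 12
12 + 11 = 23; wrap: 23 - 12 = 11

November


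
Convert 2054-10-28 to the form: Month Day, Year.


ISO 2054-10-28 parses as year=2054, month=10, day=28
Month 10 -> October

October 28, 2054


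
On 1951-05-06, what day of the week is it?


Date: May 6, 1951
Anchor: Jan 1, 1951. With p = 1951 - 1 = 1950: (p + p//4 - p//100 + p//400) mod 7 = (1950 + 487 - 19 + 4) mod 7 = 2422 mod 7 = 0 -> Monday (Mon=0 ... Sun=6)
Days before May (Jan-Apr): 120; offset = 120 + 6 - 1 = 125
Weekday index = (0 + 125) mod 7 = 6

Day of the week: Sunday


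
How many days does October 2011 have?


October 2011

31 days


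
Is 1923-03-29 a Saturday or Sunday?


Anchor: Jan 1, 1923. With p = 1923 - 1 = 1922: (p + p//4 - p//100 + p//400) mod 7 = (1922 + 480 - 19 + 4) mod 7 = 2387 mod 7 = 0 -> Monday (Mon=0 ... Sun=6)
Day of year: 88; offset = 87
Weekday index = (0 + 87) mod 7 = 3 -> Thursday
Weekend days: Saturday, Sunday

No


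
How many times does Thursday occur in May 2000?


May 2000 has 31 days
Anchor: Jan 1, 2000. With p = 2000 - 1 = 1999: (p + p//4 - p//100 + p//400) mod 7 = (1999 + 499 - 19 + 4) mod 7 = 2483 mod 7 = 5 -> Saturday (Mon=0 ... Sun=6)
Days before May (Jan-Apr): 121; May 1 index = (5 + 121) mod 7 = 0 -> Monday
First Thursday is May 4
Thursdays: 4, 11, 18, 25

4 Thursdays


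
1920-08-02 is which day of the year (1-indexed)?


Date: August 2, 1920
Days in months 1 through 7: 213
Plus 2 days in August

Day of year: 215


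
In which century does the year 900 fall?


Century = (year - 1) // 100 + 1
= (900 - 1) // 100 + 1
= 899 // 100 + 1
= 8 + 1

9th century


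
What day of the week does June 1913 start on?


Target: June 1, 1913
Anchor: Jan 1, 1913. With p = 1913 - 1 = 1912: (p + p//4 - p//100 + p//400) mod 7 = (1912 + 478 - 19 + 4) mod 7 = 2375 mod 7 = 2 -> Wednesday (Mon=0 ... Sun=6)
Days before June (Jan-May): 151 days
Weekday index = (2 + 151) mod 7 = 6

Sunday


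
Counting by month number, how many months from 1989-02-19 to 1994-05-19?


From February 1989 to May 1994
5 years * 12 = 60 months, plus 3 months = 63

63 months


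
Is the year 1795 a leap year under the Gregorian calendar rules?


Gregorian leap year rule: divisible by 4, but not by 100, unless also by 400.
1795 is not divisible by 4 -> not a leap year

No


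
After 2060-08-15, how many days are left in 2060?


Day of year: 228 of 366
Remaining = 366 - 228

138 days


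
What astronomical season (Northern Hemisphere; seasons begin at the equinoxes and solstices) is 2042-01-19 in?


Date: January 19
Astronomical Winter (approx.; exact equinox/solstice day varies by year): December 21 to March 19
January 19 falls within the Winter window

Winter


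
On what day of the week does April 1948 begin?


Target: April 1, 1948
Anchor: Jan 1, 1948. With p = 1948 - 1 = 1947: (p + p//4 - p//100 + p//400) mod 7 = (1947 + 486 - 19 + 4) mod 7 = 2418 mod 7 = 3 -> Thursday (Mon=0 ... Sun=6)
Days before April (Jan-Mar): 91 days
Weekday index = (3 + 91) mod 7 = 3

Thursday


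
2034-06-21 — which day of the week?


Date: June 21, 2034
Anchor: Jan 1, 2034. With p = 2034 - 1 = 2033: (p + p//4 - p//100 + p//400) mod 7 = (2033 + 508 - 20 + 5) mod 7 = 2526 mod 7 = 6 -> Sunday (Mon=0 ... Sun=6)
Days before June (Jan-May): 151; offset = 151 + 21 - 1 = 171
Weekday index = (6 + 171) mod 7 = 2

Day of the week: Wednesday


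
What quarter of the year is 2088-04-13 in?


Month: April (month 4)
Q1: Jan-Mar, Q2: Apr-Jun, Q3: Jul-Sep, Q4: Oct-Dec

Q2


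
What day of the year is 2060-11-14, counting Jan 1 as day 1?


Date: November 14, 2060
Days in months 1 through 10: 305
Plus 14 days in November

Day of year: 319


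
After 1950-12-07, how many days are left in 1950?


Day of year: 341 of 365
Remaining = 365 - 341

24 days


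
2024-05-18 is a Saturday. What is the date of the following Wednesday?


Current: Saturday
Target: Wednesday
Days ahead: 4

Next Wednesday: 2024-05-22


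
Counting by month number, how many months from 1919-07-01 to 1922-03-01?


From July 1919 to March 1922
3 years * 12 = 36 months, minus 4 months = 32

32 months


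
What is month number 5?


Month 5 of 12

May


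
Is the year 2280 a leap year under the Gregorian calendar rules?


Gregorian leap year rule: divisible by 4, but not by 100, unless also by 400.
2280 is divisible by 4 but not 100 -> leap year

Yes


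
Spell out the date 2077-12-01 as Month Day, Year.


ISO 2077-12-01 parses as year=2077, month=12, day=01
Month 12 -> December

December 1, 2077


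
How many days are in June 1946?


June 1946

30 days


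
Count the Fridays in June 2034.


June 2034 has 30 days
Anchor: Jan 1, 2034. With p = 2034 - 1 = 2033: (p + p//4 - p//100 + p//400) mod 7 = (2033 + 508 - 20 + 5) mod 7 = 2526 mod 7 = 6 -> Sunday (Mon=0 ... Sun=6)
Days before June (Jan-May): 151; June 1 index = (6 + 151) mod 7 = 3 -> Thursday
First Friday is June 2
Fridays: 2, 9, 16, 23, 30

5 Fridays


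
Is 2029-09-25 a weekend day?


Anchor: Jan 1, 2029. With p = 2029 - 1 = 2028: (p + p//4 - p//100 + p//400) mod 7 = (2028 + 507 - 20 + 5) mod 7 = 2520 mod 7 = 0 -> Monday (Mon=0 ... Sun=6)
Day of year: 268; offset = 267
Weekday index = (0 + 267) mod 7 = 1 -> Tuesday
Weekend days: Saturday, Sunday

No


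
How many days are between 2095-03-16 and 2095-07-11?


From 2095-03-16 to 2095-07-11
2095-03-16: days before March = 31 + 28 = 59 (2095 is not a leap year); day of year = 59 + 16 = 75
2095-07-11: days before July = 31 + 28 + 31 + 30 + 31 + 30 = 181 (2095 is not a leap year); day of year = 181 + 11 = 192
Same year: 192 - 75 = 117

117 days


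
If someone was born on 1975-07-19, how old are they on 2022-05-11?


Birth: 1975-07-19
Reference: 2022-05-11
Year difference: 2022 - 1975 = 47
Birthday not yet reached in 2022, subtract 1

46 years old


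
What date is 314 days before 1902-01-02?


Start: 1902-01-02, subtract 314 days
Back 2 days from January 2 reaches December 31, 1901 -> 312 left
December 1901 has 31 days -> back to November 30, 1901 -> 281 left
November 1901 has 30 days -> back to October 31, 1901 -> 251 left
October 1901 has 31 days -> back to September 30, 1901 -> 220 left
September 1901 has 30 days -> back to August 31, 1901 -> 190 left
August 1901 has 31 days -> back to July 31, 1901 -> 159 left
July 1901 has 31 days -> back to June 30, 1901 -> 128 left
June 1901 has 30 days -> back to May 31, 1901 -> 98 left
May 1901 has 31 days -> back to April 30, 1901 -> 67 left
April 1901 has 30 days -> back to March 31, 1901 -> 37 left
March 1901 has 31 days -> back to February 28, 1901 -> 6 left
February 1901: 28 - 6 = 22 -> lands on February 22

Result: 1901-02-22


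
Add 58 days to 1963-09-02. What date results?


Start: 1963-09-02, add 58 days
September 1963 has 30 days: 30 - 2 = 28 days to September 30 -> 30 left
October 1963: 30 <= 31 -> lands on October 30

Result: 1963-10-30


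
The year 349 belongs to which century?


Century = (year - 1) // 100 + 1
= (349 - 1) // 100 + 1
= 348 // 100 + 1
= 3 + 1

4th century


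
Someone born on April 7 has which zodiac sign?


Date: April 7
Conventional tropical zodiac dates: Aries from March 21 onward; Taurus starts April 20
April 7 falls within the Aries range

Aries


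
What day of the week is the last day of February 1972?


February 1972 has 29 days
Anchor: Jan 1, 1972. With p = 1972 - 1 = 1971: (p + p//4 - p//100 + p//400) mod 7 = (1971 + 492 - 19 + 4) mod 7 = 2448 mod 7 = 5 -> Saturday (Mon=0 ... Sun=6)
Days before February (Jan): 31; February 1 index = (5 + 31) mod 7 = 1 -> Tuesday
Last day offset: 29 - 1 = 28 days
Weekday index = (1 + 28) mod 7 = 1

Tuesday, February 29


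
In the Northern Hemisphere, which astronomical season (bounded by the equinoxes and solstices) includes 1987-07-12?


Date: July 12
Astronomical Summer (approx.; exact equinox/solstice day varies by year): June 21 to September 21
July 12 falls within the Summer window

Summer


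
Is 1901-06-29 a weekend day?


Anchor: Jan 1, 1901. With p = 1901 - 1 = 1900: (p + p//4 - p//100 + p//400) mod 7 = (1900 + 475 - 19 + 4) mod 7 = 2360 mod 7 = 1 -> Tuesday (Mon=0 ... Sun=6)
Day of year: 180; offset = 179
Weekday index = (1 + 179) mod 7 = 5 -> Saturday
Weekend days: Saturday, Sunday

Yes


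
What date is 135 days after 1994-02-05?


Start: 1994-02-05, add 135 days
February 1994 has 28 days: 28 - 5 = 23 days to February 28 -> 112 left
March 1994 has 31 days -> 81 left
April 1994 has 30 days -> 51 left
May 1994 has 31 days -> 20 left
June 1994: 20 <= 30 -> lands on June 20

Result: 1994-06-20


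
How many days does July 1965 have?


July 1965

31 days


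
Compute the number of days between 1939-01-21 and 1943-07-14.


From 1939-01-21 to 1943-07-14
1939-01-21: day of year = 21
1943-07-14: days before July = 31 + 28 + 31 + 30 + 31 + 30 = 181 (1943 is not a leap year); day of year = 181 + 14 = 195
Rest of 1939: 365 - 21 = 344
Full years 1940 (366), 1941 (365), 1942 (365): 1096
Total = 344 + 1096 + 195 = 1635

1635 days


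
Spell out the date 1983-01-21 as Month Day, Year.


ISO 1983-01-21 parses as year=1983, month=01, day=21
Month 1 -> January

January 21, 1983


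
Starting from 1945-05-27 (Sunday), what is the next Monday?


Current: Sunday
Target: Monday
Days ahead: 1

Next Monday: 1945-05-28


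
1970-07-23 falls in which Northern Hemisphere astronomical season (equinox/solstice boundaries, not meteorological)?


Date: July 23
Astronomical Summer (approx.; exact equinox/solstice day varies by year): June 21 to September 21
July 23 falls within the Summer window

Summer


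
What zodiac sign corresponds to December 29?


Date: December 29
Conventional tropical zodiac dates: Capricorn from December 22 onward; Aquarius starts January 20
December 29 falls within the Capricorn range

Capricorn


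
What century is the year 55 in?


Century = (year - 1) // 100 + 1
= (55 - 1) // 100 + 1
= 54 // 100 + 1
= 0 + 1

1st century


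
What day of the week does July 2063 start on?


Target: July 1, 2063
Anchor: Jan 1, 2063. With p = 2063 - 1 = 2062: (p + p//4 - p//100 + p//400) mod 7 = (2062 + 515 - 20 + 5) mod 7 = 2562 mod 7 = 0 -> Monday (Mon=0 ... Sun=6)
Days before July (Jan-Jun): 181 days
Weekday index = (0 + 181) mod 7 = 6

Sunday


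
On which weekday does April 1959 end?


April 1959 has 30 days
Anchor: Jan 1, 1959. With p = 1959 - 1 = 1958: (p + p//4 - p//100 + p//400) mod 7 = (1958 + 489 - 19 + 4) mod 7 = 2432 mod 7 = 3 -> Thursday (Mon=0 ... Sun=6)
Days before April (Jan-Mar): 90; April 1 index = (3 + 90) mod 7 = 2 -> Wednesday
Last day offset: 30 - 1 = 29 days
Weekday index = (2 + 29) mod 7 = 3

Thursday, April 30


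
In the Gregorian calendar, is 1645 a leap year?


Gregorian leap year rule: divisible by 4, but not by 100, unless also by 400.
1645 is not divisible by 4 -> not a leap year

No


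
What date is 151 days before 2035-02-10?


Start: 2035-02-10, subtract 151 days
Back 10 days from February 10 reaches January 31, 2035 -> 141 left
January 2035 has 31 days -> back to December 31, 2034 -> 110 left
December 2034 has 31 days -> back to November 30, 2034 -> 79 left
November 2034 has 30 days -> back to October 31, 2034 -> 49 left
October 2034 has 31 days -> back to September 30, 2034 -> 18 left
September 2034: 30 - 18 = 12 -> lands on September 12

Result: 2034-09-12


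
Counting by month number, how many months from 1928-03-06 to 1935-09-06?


From March 1928 to September 1935
7 years * 12 = 84 months, plus 6 months = 90

90 months


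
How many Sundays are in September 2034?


September 2034 has 30 days
Anchor: Jan 1, 2034. With p = 2034 - 1 = 2033: (p + p//4 - p//100 + p//400) mod 7 = (2033 + 508 - 20 + 5) mod 7 = 2526 mod 7 = 6 -> Sunday (Mon=0 ... Sun=6)
Days before September (Jan-Aug): 243; September 1 index = (6 + 243) mod 7 = 4 -> Friday
First Sunday is September 3
Sundays: 3, 10, 17, 24

4 Sundays


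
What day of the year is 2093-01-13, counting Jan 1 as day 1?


Date: January 13, 2093
No months before January
Plus 13 days in January

Day of year: 13


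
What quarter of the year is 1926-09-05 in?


Month: September (month 9)
Q1: Jan-Mar, Q2: Apr-Jun, Q3: Jul-Sep, Q4: Oct-Dec

Q3


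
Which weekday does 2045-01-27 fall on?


Date: January 27, 2045
Anchor: Jan 1, 2045. With p = 2045 - 1 = 2044: (p + p//4 - p//100 + p//400) mod 7 = (2044 + 511 - 20 + 5) mod 7 = 2540 mod 7 = 6 -> Sunday (Mon=0 ... Sun=6)
Days into year = 27 - 1 = 26
Weekday index = (6 + 26) mod 7 = 4

Day of the week: Friday


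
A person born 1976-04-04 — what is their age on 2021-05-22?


Birth: 1976-04-04
Reference: 2021-05-22
Year difference: 2021 - 1976 = 45

45 years old


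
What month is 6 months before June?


June is month 6
6 - 6 = 0; wrap: 0 + 12 = 12

December


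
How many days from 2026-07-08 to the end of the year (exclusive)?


Day of year: 189 of 365
Remaining = 365 - 189

176 days


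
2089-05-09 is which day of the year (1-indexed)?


Date: May 9, 2089
Days in months 1 through 4: 120
Plus 9 days in May

Day of year: 129


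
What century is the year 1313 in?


Century = (year - 1) // 100 + 1
= (1313 - 1) // 100 + 1
= 1312 // 100 + 1
= 13 + 1

14th century


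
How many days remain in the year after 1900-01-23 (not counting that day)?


Day of year: 23 of 365
Remaining = 365 - 23

342 days


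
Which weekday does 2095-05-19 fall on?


Date: May 19, 2095
Anchor: Jan 1, 2095. With p = 2095 - 1 = 2094: (p + p//4 - p//100 + p//400) mod 7 = (2094 + 523 - 20 + 5) mod 7 = 2602 mod 7 = 5 -> Saturday (Mon=0 ... Sun=6)
Days before May (Jan-Apr): 120; offset = 120 + 19 - 1 = 138
Weekday index = (5 + 138) mod 7 = 3

Day of the week: Thursday


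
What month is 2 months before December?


December is month 12
12 - 2 = 10

October


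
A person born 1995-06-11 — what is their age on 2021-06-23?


Birth: 1995-06-11
Reference: 2021-06-23
Year difference: 2021 - 1995 = 26

26 years old


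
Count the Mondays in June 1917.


June 1917 has 30 days
Anchor: Jan 1, 1917. With p = 1917 - 1 = 1916: (p + p//4 - p//100 + p//400) mod 7 = (1916 + 479 - 19 + 4) mod 7 = 2380 mod 7 = 0 -> Monday (Mon=0 ... Sun=6)
Days before June (Jan-May): 151; June 1 index = (0 + 151) mod 7 = 4 -> Friday
First Monday is June 4
Mondays: 4, 11, 18, 25

4 Mondays


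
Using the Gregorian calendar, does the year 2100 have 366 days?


Gregorian leap year rule: divisible by 4, but not by 100, unless also by 400.
2100 is divisible by 100 but not 400 -> not a leap year

No


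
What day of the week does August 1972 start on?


Target: August 1, 1972
Anchor: Jan 1, 1972. With p = 1972 - 1 = 1971: (p + p//4 - p//100 + p//400) mod 7 = (1971 + 492 - 19 + 4) mod 7 = 2448 mod 7 = 5 -> Saturday (Mon=0 ... Sun=6)
Days before August (Jan-Jul): 213 days
Weekday index = (5 + 213) mod 7 = 1

Tuesday


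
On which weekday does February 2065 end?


February 2065 has 28 days
Anchor: Jan 1, 2065. With p = 2065 - 1 = 2064: (p + p//4 - p//100 + p//400) mod 7 = (2064 + 516 - 20 + 5) mod 7 = 2565 mod 7 = 3 -> Thursday (Mon=0 ... Sun=6)
Days before February (Jan): 31; February 1 index = (3 + 31) mod 7 = 6 -> Sunday
Last day offset: 28 - 1 = 27 days
Weekday index = (6 + 27) mod 7 = 5

Saturday, February 28


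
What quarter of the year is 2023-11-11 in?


Month: November (month 11)
Q1: Jan-Mar, Q2: Apr-Jun, Q3: Jul-Sep, Q4: Oct-Dec

Q4


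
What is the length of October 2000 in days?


October 2000

31 days


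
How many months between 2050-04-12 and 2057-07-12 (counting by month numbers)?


From April 2050 to July 2057
7 years * 12 = 84 months, plus 3 months = 87

87 months


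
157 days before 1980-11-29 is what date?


Start: 1980-11-29, subtract 157 days
Back 29 days from November 29 reaches October 31, 1980 -> 128 left
October 1980 has 31 days -> back to September 30, 1980 -> 97 left
September 1980 has 30 days -> back to August 31, 1980 -> 67 left
August 1980 has 31 days -> back to July 31, 1980 -> 36 left
July 1980 has 31 days -> back to June 30, 1980 -> 5 left
June 1980: 30 - 5 = 25 -> lands on June 25

Result: 1980-06-25


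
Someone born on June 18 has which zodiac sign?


Date: June 18
Conventional tropical zodiac dates: Gemini from May 21 onward; Cancer starts June 21
June 18 falls within the Gemini range

Gemini


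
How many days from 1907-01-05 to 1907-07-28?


From 1907-01-05 to 1907-07-28
1907-01-05: day of year = 5
1907-07-28: days before July = 31 + 28 + 31 + 30 + 31 + 30 = 181 (1907 is not a leap year); day of year = 181 + 28 = 209
Same year: 209 - 5 = 204

204 days


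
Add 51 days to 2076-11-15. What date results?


Start: 2076-11-15, add 51 days
November 2076 has 30 days: 30 - 15 = 15 days to November 30 -> 36 left
December 2076 has 31 days -> 5 left
January 2077: 5 <= 31 -> lands on January 5

Result: 2077-01-05


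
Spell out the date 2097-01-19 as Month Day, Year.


ISO 2097-01-19 parses as year=2097, month=01, day=19
Month 1 -> January

January 19, 2097


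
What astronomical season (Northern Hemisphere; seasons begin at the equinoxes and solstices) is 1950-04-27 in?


Date: April 27
Astronomical Spring (approx.; exact equinox/solstice day varies by year): March 20 to June 20
April 27 falls within the Spring window

Spring


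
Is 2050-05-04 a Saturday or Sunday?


Anchor: Jan 1, 2050. With p = 2050 - 1 = 2049: (p + p//4 - p//100 + p//400) mod 7 = (2049 + 512 - 20 + 5) mod 7 = 2546 mod 7 = 5 -> Saturday (Mon=0 ... Sun=6)
Day of year: 124; offset = 123
Weekday index = (5 + 123) mod 7 = 2 -> Wednesday
Weekend days: Saturday, Sunday

No


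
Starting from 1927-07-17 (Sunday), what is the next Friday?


Current: Sunday
Target: Friday
Days ahead: 5

Next Friday: 1927-07-22


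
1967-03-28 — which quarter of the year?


Month: March (month 3)
Q1: Jan-Mar, Q2: Apr-Jun, Q3: Jul-Sep, Q4: Oct-Dec

Q1


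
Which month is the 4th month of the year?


Month 4 of 12

April


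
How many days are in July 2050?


July 2050

31 days


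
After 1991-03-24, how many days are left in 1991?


Day of year: 83 of 365
Remaining = 365 - 83

282 days


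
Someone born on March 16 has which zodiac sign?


Date: March 16
Conventional tropical zodiac dates: Pisces from February 19 onward; Aries starts March 21
March 16 falls within the Pisces range

Pisces


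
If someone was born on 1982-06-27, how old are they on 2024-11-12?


Birth: 1982-06-27
Reference: 2024-11-12
Year difference: 2024 - 1982 = 42

42 years old


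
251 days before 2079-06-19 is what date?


Start: 2079-06-19, subtract 251 days
Back 19 days from June 19 reaches May 31, 2079 -> 232 left
May 2079 has 31 days -> back to April 30, 2079 -> 201 left
April 2079 has 30 days -> back to March 31, 2079 -> 171 left
March 2079 has 31 days -> back to February 28, 2079 -> 140 left
February 2079 has 28 days -> back to January 31, 2079 -> 112 left
January 2079 has 31 days -> back to December 31, 2078 -> 81 left
December 2078 has 31 days -> back to November 30, 2078 -> 50 left
November 2078 has 30 days -> back to October 31, 2078 -> 20 left
October 2078: 31 - 20 = 11 -> lands on October 11

Result: 2078-10-11


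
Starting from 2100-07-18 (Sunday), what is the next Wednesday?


Current: Sunday
Target: Wednesday
Days ahead: 3

Next Wednesday: 2100-07-21


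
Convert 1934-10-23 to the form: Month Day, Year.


ISO 1934-10-23 parses as year=1934, month=10, day=23
Month 10 -> October

October 23, 1934


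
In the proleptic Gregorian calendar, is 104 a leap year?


Gregorian leap year rule: divisible by 4, but not by 100, unless also by 400.
104 is divisible by 4 but not 100 -> leap year

Yes


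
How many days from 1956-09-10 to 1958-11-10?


From 1956-09-10 to 1958-11-10
1956-09-10: days before September = 31 + 29 + 31 + 30 + 31 + 30 + 31 + 31 = 244 (1956 is a leap year); day of year = 244 + 10 = 254
1958-11-10: days before November = 31 + 28 + 31 + 30 + 31 + 30 + 31 + 31 + 30 + 31 = 304 (1958 is not a leap year); day of year = 304 + 10 = 314
Rest of 1956: 366 - 254 = 112
Full years 1957 (365): 365
Total = 112 + 365 + 314 = 791

791 days


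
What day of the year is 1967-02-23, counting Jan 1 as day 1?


Date: February 23, 1967
Days in months 1 through 1: 31
Plus 23 days in February

Day of year: 54


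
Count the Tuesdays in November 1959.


November 1959 has 30 days
Anchor: Jan 1, 1959. With p = 1959 - 1 = 1958: (p + p//4 - p//100 + p//400) mod 7 = (1958 + 489 - 19 + 4) mod 7 = 2432 mod 7 = 3 -> Thursday (Mon=0 ... Sun=6)
Days before November (Jan-Oct): 304; November 1 index = (3 + 304) mod 7 = 6 -> Sunday
First Tuesday is November 3
Tuesdays: 3, 10, 17, 24

4 Tuesdays


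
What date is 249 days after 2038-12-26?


Start: 2038-12-26, add 249 days
December 2038 has 31 days: 31 - 26 = 5 days to December 31 -> 244 left
January 2039 has 31 days -> 213 left
February 2039 has 28 days -> 185 left
March 2039 has 31 days -> 154 left
April 2039 has 30 days -> 124 left
May 2039 has 31 days -> 93 left
June 2039 has 30 days -> 63 left
July 2039 has 31 days -> 32 left
August 2039 has 31 days -> 1 left
September 2039: 1 <= 30 -> lands on September 1

Result: 2039-09-01


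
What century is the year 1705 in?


Century = (year - 1) // 100 + 1
= (1705 - 1) // 100 + 1
= 1704 // 100 + 1
= 17 + 1

18th century


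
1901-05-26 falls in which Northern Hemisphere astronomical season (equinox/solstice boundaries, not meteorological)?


Date: May 26
Astronomical Spring (approx.; exact equinox/solstice day varies by year): March 20 to June 20
May 26 falls within the Spring window

Spring


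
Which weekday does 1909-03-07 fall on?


Date: March 7, 1909
Anchor: Jan 1, 1909. With p = 1909 - 1 = 1908: (p + p//4 - p//100 + p//400) mod 7 = (1908 + 477 - 19 + 4) mod 7 = 2370 mod 7 = 4 -> Friday (Mon=0 ... Sun=6)
Days before March (Jan-Feb): 59; offset = 59 + 7 - 1 = 65
Weekday index = (4 + 65) mod 7 = 6

Day of the week: Sunday


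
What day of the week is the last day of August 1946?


August 1946 has 31 days
Anchor: Jan 1, 1946. With p = 1946 - 1 = 1945: (p + p//4 - p//100 + p//400) mod 7 = (1945 + 486 - 19 + 4) mod 7 = 2416 mod 7 = 1 -> Tuesday (Mon=0 ... Sun=6)
Days before August (Jan-Jul): 212; August 1 index = (1 + 212) mod 7 = 3 -> Thursday
Last day offset: 31 - 1 = 30 days
Weekday index = (3 + 30) mod 7 = 5

Saturday, August 31


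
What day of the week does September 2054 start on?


Target: September 1, 2054
Anchor: Jan 1, 2054. With p = 2054 - 1 = 2053: (p + p//4 - p//100 + p//400) mod 7 = (2053 + 513 - 20 + 5) mod 7 = 2551 mod 7 = 3 -> Thursday (Mon=0 ... Sun=6)
Days before September (Jan-Aug): 243 days
Weekday index = (3 + 243) mod 7 = 1

Tuesday


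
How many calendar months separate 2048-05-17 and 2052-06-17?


From May 2048 to June 2052
4 years * 12 = 48 months, plus 1 month = 49

49 months


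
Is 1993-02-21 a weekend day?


Anchor: Jan 1, 1993. With p = 1993 - 1 = 1992: (p + p//4 - p//100 + p//400) mod 7 = (1992 + 498 - 19 + 4) mod 7 = 2475 mod 7 = 4 -> Friday (Mon=0 ... Sun=6)
Day of year: 52; offset = 51
Weekday index = (4 + 51) mod 7 = 6 -> Sunday
Weekend days: Saturday, Sunday

Yes


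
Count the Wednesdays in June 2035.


June 2035 has 30 days
Anchor: Jan 1, 2035. With p = 2035 - 1 = 2034: (p + p//4 - p//100 + p//400) mod 7 = (2034 + 508 - 20 + 5) mod 7 = 2527 mod 7 = 0 -> Monday (Mon=0 ... Sun=6)
Days before June (Jan-May): 151; June 1 index = (0 + 151) mod 7 = 4 -> Friday
First Wednesday is June 6
Wednesdays: 6, 13, 20, 27

4 Wednesdays


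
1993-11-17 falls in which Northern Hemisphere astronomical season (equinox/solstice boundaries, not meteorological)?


Date: November 17
Astronomical Autumn (approx.; exact equinox/solstice day varies by year): September 22 to December 20
November 17 falls within the Autumn window

Autumn


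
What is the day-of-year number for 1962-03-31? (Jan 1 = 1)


Date: March 31, 1962
Days in months 1 through 2: 59
Plus 31 days in March

Day of year: 90


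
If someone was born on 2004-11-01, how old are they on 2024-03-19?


Birth: 2004-11-01
Reference: 2024-03-19
Year difference: 2024 - 2004 = 20
Birthday not yet reached in 2024, subtract 1

19 years old


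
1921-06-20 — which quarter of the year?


Month: June (month 6)
Q1: Jan-Mar, Q2: Apr-Jun, Q3: Jul-Sep, Q4: Oct-Dec

Q2


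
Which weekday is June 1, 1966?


Target: June 1, 1966
Anchor: Jan 1, 1966. With p = 1966 - 1 = 1965: (p + p//4 - p//100 + p//400) mod 7 = (1965 + 491 - 19 + 4) mod 7 = 2441 mod 7 = 5 -> Saturday (Mon=0 ... Sun=6)
Days before June (Jan-May): 151 days
Weekday index = (5 + 151) mod 7 = 2

Wednesday


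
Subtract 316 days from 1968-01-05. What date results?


Start: 1968-01-05, subtract 316 days
Back 5 days from January 5 reaches December 31, 1967 -> 311 left
December 1967 has 31 days -> back to November 30, 1967 -> 280 left
November 1967 has 30 days -> back to October 31, 1967 -> 250 left
October 1967 has 31 days -> back to September 30, 1967 -> 219 left
September 1967 has 30 days -> back to August 31, 1967 -> 189 left
August 1967 has 31 days -> back to July 31, 1967 -> 158 left
July 1967 has 31 days -> back to June 30, 1967 -> 127 left
June 1967 has 30 days -> back to May 31, 1967 -> 97 left
May 1967 has 31 days -> back to April 30, 1967 -> 66 left
April 1967 has 30 days -> back to March 31, 1967 -> 36 left
March 1967 has 31 days -> back to February 28, 1967 -> 5 left
February 1967: 28 - 5 = 23 -> lands on February 23

Result: 1967-02-23


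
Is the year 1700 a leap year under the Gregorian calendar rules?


Gregorian leap year rule: divisible by 4, but not by 100, unless also by 400.
1700 is divisible by 100 but not 400 -> not a leap year

No


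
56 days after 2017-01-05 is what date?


Start: 2017-01-05, add 56 days
January 2017 has 31 days: 31 - 5 = 26 days to January 31 -> 30 left
February 2017 has 28 days -> 2 left
March 2017: 2 <= 31 -> lands on March 2

Result: 2017-03-02


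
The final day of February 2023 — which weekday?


February 2023 has 28 days
Anchor: Jan 1, 2023. With p = 2023 - 1 = 2022: (p + p//4 - p//100 + p//400) mod 7 = (2022 + 505 - 20 + 5) mod 7 = 2512 mod 7 = 6 -> Sunday (Mon=0 ... Sun=6)
Days before February (Jan): 31; February 1 index = (6 + 31) mod 7 = 2 -> Wednesday
Last day offset: 28 - 1 = 27 days
Weekday index = (2 + 27) mod 7 = 1

Tuesday, February 28


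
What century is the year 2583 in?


Century = (year - 1) // 100 + 1
= (2583 - 1) // 100 + 1
= 2582 // 100 + 1
= 25 + 1

26th century


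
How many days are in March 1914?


March 1914

31 days


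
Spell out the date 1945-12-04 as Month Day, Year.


ISO 1945-12-04 parses as year=1945, month=12, day=04
Month 12 -> December

December 4, 1945


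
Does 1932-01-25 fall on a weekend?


Anchor: Jan 1, 1932. With p = 1932 - 1 = 1931: (p + p//4 - p//100 + p//400) mod 7 = (1931 + 482 - 19 + 4) mod 7 = 2398 mod 7 = 4 -> Friday (Mon=0 ... Sun=6)
Day of year: 25; offset = 24
Weekday index = (4 + 24) mod 7 = 0 -> Monday
Weekend days: Saturday, Sunday

No


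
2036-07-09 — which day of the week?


Date: July 9, 2036
Anchor: Jan 1, 2036. With p = 2036 - 1 = 2035: (p + p//4 - p//100 + p//400) mod 7 = (2035 + 508 - 20 + 5) mod 7 = 2528 mod 7 = 1 -> Tuesday (Mon=0 ... Sun=6)
Days before July (Jan-Jun): 182; offset = 182 + 9 - 1 = 190
Weekday index = (1 + 190) mod 7 = 2

Day of the week: Wednesday


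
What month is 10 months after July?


July is month 7
7 + 10 = 17; wrap: 17 - 12 = 5

May


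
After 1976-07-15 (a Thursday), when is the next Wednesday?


Current: Thursday
Target: Wednesday
Days ahead: 6

Next Wednesday: 1976-07-21


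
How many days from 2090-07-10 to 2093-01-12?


From 2090-07-10 to 2093-01-12
2090-07-10: days before July = 31 + 28 + 31 + 30 + 31 + 30 = 181 (2090 is not a leap year); day of year = 181 + 10 = 191
2093-01-12: day of year = 12
Rest of 2090: 365 - 191 = 174
Full years 2091 (365), 2092 (366): 731
Total = 174 + 731 + 12 = 917

917 days


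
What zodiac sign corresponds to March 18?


Date: March 18
Conventional tropical zodiac dates: Pisces from February 19 onward; Aries starts March 21
March 18 falls within the Pisces range

Pisces


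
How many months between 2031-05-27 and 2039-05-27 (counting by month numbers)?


From May 2031 to May 2039
8 years * 12 = 96 months = 96

96 months


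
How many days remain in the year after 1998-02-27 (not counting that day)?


Day of year: 58 of 365
Remaining = 365 - 58

307 days


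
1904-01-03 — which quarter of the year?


Month: January (month 1)
Q1: Jan-Mar, Q2: Apr-Jun, Q3: Jul-Sep, Q4: Oct-Dec

Q1


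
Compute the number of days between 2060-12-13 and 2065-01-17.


From 2060-12-13 to 2065-01-17
2060-12-13: days before December = 31 + 29 + 31 + 30 + 31 + 30 + 31 + 31 + 30 + 31 + 30 = 335 (2060 is a leap year); day of year = 335 + 13 = 348
2065-01-17: day of year = 17
Rest of 2060: 366 - 348 = 18
Full years 2061 (365), 2062 (365), 2063 (365), 2064 (366): 1461
Total = 18 + 1461 + 17 = 1496

1496 days


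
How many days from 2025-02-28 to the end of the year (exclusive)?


Day of year: 59 of 365
Remaining = 365 - 59

306 days


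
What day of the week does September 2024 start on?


Target: September 1, 2024
Anchor: Jan 1, 2024. With p = 2024 - 1 = 2023: (p + p//4 - p//100 + p//400) mod 7 = (2023 + 505 - 20 + 5) mod 7 = 2513 mod 7 = 0 -> Monday (Mon=0 ... Sun=6)
Days before September (Jan-Aug): 244 days
Weekday index = (0 + 244) mod 7 = 6

Sunday


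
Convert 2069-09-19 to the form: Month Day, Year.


ISO 2069-09-19 parses as year=2069, month=09, day=19
Month 9 -> September

September 19, 2069


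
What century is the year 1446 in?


Century = (year - 1) // 100 + 1
= (1446 - 1) // 100 + 1
= 1445 // 100 + 1
= 14 + 1

15th century


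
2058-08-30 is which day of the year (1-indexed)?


Date: August 30, 2058
Days in months 1 through 7: 212
Plus 30 days in August

Day of year: 242


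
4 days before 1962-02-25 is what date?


Start: 1962-02-25, subtract 4 days
25 - 4 = 21 stays within February 1962

Result: 1962-02-21


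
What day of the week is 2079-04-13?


Date: April 13, 2079
Anchor: Jan 1, 2079. With p = 2079 - 1 = 2078: (p + p//4 - p//100 + p//400) mod 7 = (2078 + 519 - 20 + 5) mod 7 = 2582 mod 7 = 6 -> Sunday (Mon=0 ... Sun=6)
Days before April (Jan-Mar): 90; offset = 90 + 13 - 1 = 102
Weekday index = (6 + 102) mod 7 = 3

Day of the week: Thursday


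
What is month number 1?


Month 1 of 12

January


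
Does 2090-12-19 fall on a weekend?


Anchor: Jan 1, 2090. With p = 2090 - 1 = 2089: (p + p//4 - p//100 + p//400) mod 7 = (2089 + 522 - 20 + 5) mod 7 = 2596 mod 7 = 6 -> Sunday (Mon=0 ... Sun=6)
Day of year: 353; offset = 352
Weekday index = (6 + 352) mod 7 = 1 -> Tuesday
Weekend days: Saturday, Sunday

No


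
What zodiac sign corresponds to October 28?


Date: October 28
Conventional tropical zodiac dates: Scorpio from October 23 onward; Sagittarius starts November 22
October 28 falls within the Scorpio range

Scorpio


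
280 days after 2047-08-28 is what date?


Start: 2047-08-28, add 280 days
August 2047 has 31 days: 31 - 28 = 3 days to August 31 -> 277 left
September 2047 has 30 days -> 247 left
October 2047 has 31 days -> 216 left
November 2047 has 30 days -> 186 left
December 2047 has 31 days -> 155 left
January 2048 has 31 days -> 124 left
February 2048 has 29 days -> 95 left
March 2048 has 31 days -> 64 left
April 2048 has 30 days -> 34 left
May 2048 has 31 days -> 3 left
June 2048: 3 <= 30 -> lands on June 3

Result: 2048-06-03


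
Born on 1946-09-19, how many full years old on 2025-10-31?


Birth: 1946-09-19
Reference: 2025-10-31
Year difference: 2025 - 1946 = 79

79 years old


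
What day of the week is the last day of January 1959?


January 1959 has 31 days
Anchor: Jan 1, 1959. With p = 1959 - 1 = 1958: (p + p//4 - p//100 + p//400) mod 7 = (1958 + 489 - 19 + 4) mod 7 = 2432 mod 7 = 3 -> Thursday (Mon=0 ... Sun=6)
January 1 is the anchor itself -> Thursday
Last day offset: 31 - 1 = 30 days
Weekday index = (3 + 30) mod 7 = 5

Saturday, January 31


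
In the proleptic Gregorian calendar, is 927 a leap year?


Gregorian leap year rule: divisible by 4, but not by 100, unless also by 400.
927 is not divisible by 4 -> not a leap year

No


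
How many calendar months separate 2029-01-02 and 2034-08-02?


From January 2029 to August 2034
5 years * 12 = 60 months, plus 7 months = 67

67 months


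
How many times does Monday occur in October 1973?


October 1973 has 31 days
Anchor: Jan 1, 1973. With p = 1973 - 1 = 1972: (p + p//4 - p//100 + p//400) mod 7 = (1972 + 493 - 19 + 4) mod 7 = 2450 mod 7 = 0 -> Monday (Mon=0 ... Sun=6)
Days before October (Jan-Sep): 273; October 1 index = (0 + 273) mod 7 = 0 -> Monday
First Monday is October 1
Mondays: 1, 8, 15, 22, 29

5 Mondays


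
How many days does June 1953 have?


June 1953

30 days


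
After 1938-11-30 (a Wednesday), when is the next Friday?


Current: Wednesday
Target: Friday
Days ahead: 2

Next Friday: 1938-12-02


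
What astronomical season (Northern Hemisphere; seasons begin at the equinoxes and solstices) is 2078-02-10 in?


Date: February 10
Astronomical Winter (approx.; exact equinox/solstice day varies by year): December 21 to March 19
February 10 falls within the Winter window

Winter


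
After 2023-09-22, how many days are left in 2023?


Day of year: 265 of 365
Remaining = 365 - 265

100 days


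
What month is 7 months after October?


October is month 10
10 + 7 = 17; wrap: 17 - 12 = 5

May


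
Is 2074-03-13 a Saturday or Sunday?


Anchor: Jan 1, 2074. With p = 2074 - 1 = 2073: (p + p//4 - p//100 + p//400) mod 7 = (2073 + 518 - 20 + 5) mod 7 = 2576 mod 7 = 0 -> Monday (Mon=0 ... Sun=6)
Day of year: 72; offset = 71
Weekday index = (0 + 71) mod 7 = 1 -> Tuesday
Weekend days: Saturday, Sunday

No


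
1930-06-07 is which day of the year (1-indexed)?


Date: June 7, 1930
Days in months 1 through 5: 151
Plus 7 days in June

Day of year: 158


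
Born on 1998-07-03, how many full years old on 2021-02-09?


Birth: 1998-07-03
Reference: 2021-02-09
Year difference: 2021 - 1998 = 23
Birthday not yet reached in 2021, subtract 1

22 years old


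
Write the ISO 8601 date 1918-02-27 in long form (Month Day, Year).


ISO 1918-02-27 parses as year=1918, month=02, day=27
Month 2 -> February

February 27, 1918


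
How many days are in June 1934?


June 1934

30 days


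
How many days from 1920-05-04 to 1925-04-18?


From 1920-05-04 to 1925-04-18
1920-05-04: days before May = 31 + 29 + 31 + 30 = 121 (1920 is a leap year); day of year = 121 + 4 = 125
1925-04-18: days before April = 31 + 28 + 31 = 90 (1925 is not a leap year); day of year = 90 + 18 = 108
Rest of 1920: 366 - 125 = 241
Full years 1921 (365), 1922 (365), 1923 (365), 1924 (366): 1461
Total = 241 + 1461 + 108 = 1810

1810 days


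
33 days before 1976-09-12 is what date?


Start: 1976-09-12, subtract 33 days
Back 12 days from September 12 reaches August 31, 1976 -> 21 left
August 1976: 31 - 21 = 10 -> lands on August 10

Result: 1976-08-10


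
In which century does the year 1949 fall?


Century = (year - 1) // 100 + 1
= (1949 - 1) // 100 + 1
= 1948 // 100 + 1
= 19 + 1

20th century


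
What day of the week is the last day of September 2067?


September 2067 has 30 days
Anchor: Jan 1, 2067. With p = 2067 - 1 = 2066: (p + p//4 - p//100 + p//400) mod 7 = (2066 + 516 - 20 + 5) mod 7 = 2567 mod 7 = 5 -> Saturday (Mon=0 ... Sun=6)
Days before September (Jan-Aug): 243; September 1 index = (5 + 243) mod 7 = 3 -> Thursday
Last day offset: 30 - 1 = 29 days
Weekday index = (3 + 29) mod 7 = 4

Friday, September 30


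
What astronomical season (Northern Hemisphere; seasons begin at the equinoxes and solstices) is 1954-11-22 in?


Date: November 22
Astronomical Autumn (approx.; exact equinox/solstice day varies by year): September 22 to December 20
November 22 falls within the Autumn window

Autumn


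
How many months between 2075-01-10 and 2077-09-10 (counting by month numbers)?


From January 2075 to September 2077
2 years * 12 = 24 months, plus 8 months = 32

32 months


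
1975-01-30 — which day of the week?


Date: January 30, 1975
Anchor: Jan 1, 1975. With p = 1975 - 1 = 1974: (p + p//4 - p//100 + p//400) mod 7 = (1974 + 493 - 19 + 4) mod 7 = 2452 mod 7 = 2 -> Wednesday (Mon=0 ... Sun=6)
Days into year = 30 - 1 = 29
Weekday index = (2 + 29) mod 7 = 3

Day of the week: Thursday


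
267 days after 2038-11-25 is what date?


Start: 2038-11-25, add 267 days
November 2038 has 30 days: 30 - 25 = 5 days to November 30 -> 262 left
December 2038 has 31 days -> 231 left
January 2039 has 31 days -> 200 left
February 2039 has 28 days -> 172 left
March 2039 has 31 days -> 141 left
April 2039 has 30 days -> 111 left
May 2039 has 31 days -> 80 left
June 2039 has 30 days -> 50 left
July 2039 has 31 days -> 19 left
August 2039: 19 <= 31 -> lands on August 19

Result: 2039-08-19


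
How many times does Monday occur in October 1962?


October 1962 has 31 days
Anchor: Jan 1, 1962. With p = 1962 - 1 = 1961: (p + p//4 - p//100 + p//400) mod 7 = (1961 + 490 - 19 + 4) mod 7 = 2436 mod 7 = 0 -> Monday (Mon=0 ... Sun=6)
Days before October (Jan-Sep): 273; October 1 index = (0 + 273) mod 7 = 0 -> Monday
First Monday is October 1
Mondays: 1, 8, 15, 22, 29

5 Mondays


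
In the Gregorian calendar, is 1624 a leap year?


Gregorian leap year rule: divisible by 4, but not by 100, unless also by 400.
1624 is divisible by 4 but not 100 -> leap year

Yes


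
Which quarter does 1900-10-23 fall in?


Month: October (month 10)
Q1: Jan-Mar, Q2: Apr-Jun, Q3: Jul-Sep, Q4: Oct-Dec

Q4


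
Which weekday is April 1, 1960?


Target: April 1, 1960
Anchor: Jan 1, 1960. With p = 1960 - 1 = 1959: (p + p//4 - p//100 + p//400) mod 7 = (1959 + 489 - 19 + 4) mod 7 = 2433 mod 7 = 4 -> Friday (Mon=0 ... Sun=6)
Days before April (Jan-Mar): 91 days
Weekday index = (4 + 91) mod 7 = 4

Friday


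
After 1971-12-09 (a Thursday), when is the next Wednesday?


Current: Thursday
Target: Wednesday
Days ahead: 6

Next Wednesday: 1971-12-15
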